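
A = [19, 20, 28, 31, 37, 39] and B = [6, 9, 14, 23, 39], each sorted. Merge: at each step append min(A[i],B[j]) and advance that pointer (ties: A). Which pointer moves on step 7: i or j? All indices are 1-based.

i=1 j=1: A[i]=19>B[j]=6 take 6, j++
i=1 j=2: A[i]=19>B[j]=9 take 9, j++
i=1 j=3: A[i]=19>B[j]=14 take 14, j++
i=1 j=4: A[i]=19<=B[j]=23 take 19, i++
i=2 j=4: A[i]=20<=B[j]=23 take 20, i++
i=3 j=4: A[i]=28>B[j]=23 take 23, j++
i=3 j=5: A[i]=28<=B[j]=39 take 28, i++

i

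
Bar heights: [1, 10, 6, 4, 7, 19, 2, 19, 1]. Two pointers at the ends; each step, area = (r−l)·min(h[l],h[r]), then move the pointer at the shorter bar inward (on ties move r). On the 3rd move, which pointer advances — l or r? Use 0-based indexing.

l

l=0 r=8: min(1,1)*8=8 best=8 *, r--
l=0 r=7: min(1,19)*7=7 best=8, l++
l=1 r=7: min(10,19)*6=60 best=60 *, l++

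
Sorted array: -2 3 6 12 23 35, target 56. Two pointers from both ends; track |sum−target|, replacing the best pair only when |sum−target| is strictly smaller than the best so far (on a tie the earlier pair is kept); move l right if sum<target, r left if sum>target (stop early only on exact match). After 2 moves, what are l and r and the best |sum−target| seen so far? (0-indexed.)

l=0 r=5: -2+35=33 d=23 *, l++
l=1 r=5: 3+35=38 d=18 *, l++

l=2, r=5, best |Δ|=18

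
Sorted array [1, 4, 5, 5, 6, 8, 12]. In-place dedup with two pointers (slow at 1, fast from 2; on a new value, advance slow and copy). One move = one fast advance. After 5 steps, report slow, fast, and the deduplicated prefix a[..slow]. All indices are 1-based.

slow=5, fast=7, prefix=[1, 4, 5, 6, 8]

(s=1,f=2) a[fast]=4≠a[slow]=1 write a[2]=4 → slow++,fast++
(s=2,f=3) a[fast]=5≠a[slow]=4 write a[3]=5 → slow++,fast++
(s=3,f=4) a[fast]=5=a[slow] dup → fast++
(s=3,f=5) a[fast]=6≠a[slow]=5 write a[4]=6 → slow++,fast++
(s=4,f=6) a[fast]=8≠a[slow]=6 write a[5]=8 → slow++,fast++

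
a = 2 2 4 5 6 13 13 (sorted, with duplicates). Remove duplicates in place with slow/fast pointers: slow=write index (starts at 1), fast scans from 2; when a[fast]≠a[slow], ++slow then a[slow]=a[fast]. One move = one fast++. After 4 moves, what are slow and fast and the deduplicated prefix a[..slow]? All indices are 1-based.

slow=4, fast=6, prefix=[2, 4, 5, 6]

slow=1 fast=2: a[fast]=2=a[slow] dup, fast++
slow=1 fast=3: a[fast]=4≠a[slow]=2 write a[2]=4, slow++,fast++
slow=2 fast=4: a[fast]=5≠a[slow]=4 write a[3]=5, slow++,fast++
slow=3 fast=5: a[fast]=6≠a[slow]=5 write a[4]=6, slow++,fast++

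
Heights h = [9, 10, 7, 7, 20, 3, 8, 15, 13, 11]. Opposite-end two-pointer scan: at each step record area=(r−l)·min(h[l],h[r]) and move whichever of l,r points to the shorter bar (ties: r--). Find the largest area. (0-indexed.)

max area = 81

[0,9] min(9,11)*9=81 best=81 * → l++
[1,9] min(10,11)*8=80 best=81 → l++
[2,9] min(7,11)*7=49 best=81 → l++
[3,9] min(7,11)*6=42 best=81 → l++
[4,9] min(20,11)*5=55 best=81 → r--
[4,8] min(20,13)*4=52 best=81 → r--
[4,7] min(20,15)*3=45 best=81 → r--
[4,6] min(20,8)*2=16 best=81 → r--
[4,5] min(20,3)*1=3 best=81 → r--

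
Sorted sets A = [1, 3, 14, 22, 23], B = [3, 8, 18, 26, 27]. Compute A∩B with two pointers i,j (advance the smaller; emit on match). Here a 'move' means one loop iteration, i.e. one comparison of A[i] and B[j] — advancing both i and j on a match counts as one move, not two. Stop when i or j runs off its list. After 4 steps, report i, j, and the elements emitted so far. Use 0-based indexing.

i=0 j=0: 1<3, i++
i=1 j=0: 3==3 emit, i++,j++
i=2 j=1: 14>8, j++
i=2 j=2: 14<18, i++

i=3, j=2, emitted=[3]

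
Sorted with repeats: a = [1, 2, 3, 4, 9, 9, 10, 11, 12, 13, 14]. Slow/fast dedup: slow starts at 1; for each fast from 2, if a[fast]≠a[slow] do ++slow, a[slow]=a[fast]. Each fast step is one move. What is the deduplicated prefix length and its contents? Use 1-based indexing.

slow=1 fast=2: a[fast]=2≠a[slow]=1 write a[2]=2, slow++,fast++
slow=2 fast=3: a[fast]=3≠a[slow]=2 write a[3]=3, slow++,fast++
slow=3 fast=4: a[fast]=4≠a[slow]=3 write a[4]=4, slow++,fast++
slow=4 fast=5: a[fast]=9≠a[slow]=4 write a[5]=9, slow++,fast++
slow=5 fast=6: a[fast]=9=a[slow] dup, fast++
slow=5 fast=7: a[fast]=10≠a[slow]=9 write a[6]=10, slow++,fast++
slow=6 fast=8: a[fast]=11≠a[slow]=10 write a[7]=11, slow++,fast++
slow=7 fast=9: a[fast]=12≠a[slow]=11 write a[8]=12, slow++,fast++
slow=8 fast=10: a[fast]=13≠a[slow]=12 write a[9]=13, slow++,fast++
slow=9 fast=11: a[fast]=14≠a[slow]=13 write a[10]=14, slow++,fast++

length 10; prefix = [1, 2, 3, 4, 9, 10, 11, 12, 13, 14]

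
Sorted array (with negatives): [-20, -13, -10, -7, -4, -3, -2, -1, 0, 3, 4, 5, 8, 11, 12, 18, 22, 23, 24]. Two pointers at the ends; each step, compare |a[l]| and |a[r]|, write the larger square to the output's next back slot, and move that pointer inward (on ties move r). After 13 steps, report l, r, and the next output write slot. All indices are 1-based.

[1,19] |-20|<=|24| out[19]=576 → r--
[1,18] |-20|<=|23| out[18]=529 → r--
[1,17] |-20|<=|22| out[17]=484 → r--
[1,16] |-20|>|18| out[16]=400 → l++
[2,16] |-13|<=|18| out[15]=324 → r--
[2,15] |-13|>|12| out[14]=169 → l++
[3,15] |-10|<=|12| out[13]=144 → r--
[3,14] |-10|<=|11| out[12]=121 → r--
[3,13] |-10|>|8| out[11]=100 → l++
[4,13] |-7|<=|8| out[10]=64 → r--
[4,12] |-7|>|5| out[9]=49 → l++
[5,12] |-4|<=|5| out[8]=25 → r--
[5,11] |-4|<=|4| out[7]=16 → r--

l=5, r=10, next write slot=6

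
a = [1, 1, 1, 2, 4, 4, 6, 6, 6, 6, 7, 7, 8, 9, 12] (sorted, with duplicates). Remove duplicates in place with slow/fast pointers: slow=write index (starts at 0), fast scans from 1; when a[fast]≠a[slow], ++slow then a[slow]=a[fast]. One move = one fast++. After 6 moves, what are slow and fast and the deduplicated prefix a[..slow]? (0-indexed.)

slow=3, fast=7, prefix=[1, 2, 4, 6]

slow=0 fast=1: a[fast]=1=a[slow] dup, fast++
slow=0 fast=2: a[fast]=1=a[slow] dup, fast++
slow=0 fast=3: a[fast]=2≠a[slow]=1 write a[1]=2, slow++,fast++
slow=1 fast=4: a[fast]=4≠a[slow]=2 write a[2]=4, slow++,fast++
slow=2 fast=5: a[fast]=4=a[slow] dup, fast++
slow=2 fast=6: a[fast]=6≠a[slow]=4 write a[3]=6, slow++,fast++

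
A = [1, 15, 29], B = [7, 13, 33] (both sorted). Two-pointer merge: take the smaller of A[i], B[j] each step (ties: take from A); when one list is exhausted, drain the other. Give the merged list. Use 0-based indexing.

[1, 7, 13, 15, 29, 33]

i=0 j=0: A[i]=1<=B[j]=7 take 1, i++
i=1 j=0: A[i]=15>B[j]=7 take 7, j++
i=1 j=1: A[i]=15>B[j]=13 take 13, j++
i=1 j=2: A[i]=15<=B[j]=33 take 15, i++
i=2 j=2: A[i]=29<=B[j]=33 take 29, i++
i=3 j=2: A done, take B[j]=33, j++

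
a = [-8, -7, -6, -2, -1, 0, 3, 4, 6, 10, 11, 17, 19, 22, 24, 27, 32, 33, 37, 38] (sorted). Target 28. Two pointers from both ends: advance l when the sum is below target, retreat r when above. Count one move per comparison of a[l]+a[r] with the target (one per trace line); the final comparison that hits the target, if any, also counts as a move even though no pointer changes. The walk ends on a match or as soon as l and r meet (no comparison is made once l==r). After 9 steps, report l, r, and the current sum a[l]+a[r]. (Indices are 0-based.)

l=5, r=15, sum=27

[0,19] -8+38=30 >28 → r--
[0,18] -8+37=29 >28 → r--
[0,17] -8+33=25 <28 → l++
[1,17] -7+33=26 <28 → l++
[2,17] -6+33=27 <28 → l++
[3,17] -2+33=31 >28 → r--
[3,16] -2+32=30 >28 → r--
[3,15] -2+27=25 <28 → l++
[4,15] -1+27=26 <28 → l++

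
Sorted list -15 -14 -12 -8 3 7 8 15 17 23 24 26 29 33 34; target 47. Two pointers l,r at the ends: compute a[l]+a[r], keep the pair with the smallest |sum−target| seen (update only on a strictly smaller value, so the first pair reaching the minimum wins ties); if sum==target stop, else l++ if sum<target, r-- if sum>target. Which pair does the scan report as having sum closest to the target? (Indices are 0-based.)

pair (23, 24) with sum 47 (|Δ|=0)

l=0 r=14: -15+34=19 d=28 *, l++
l=1 r=14: -14+34=20 d=27 *, l++
l=2 r=14: -12+34=22 d=25 *, l++
l=3 r=14: -8+34=26 d=21 *, l++
l=4 r=14: 3+34=37 d=10 *, l++
l=5 r=14: 7+34=41 d=6 *, l++
l=6 r=14: 8+34=42 d=5 *, l++
l=7 r=14: 15+34=49 d=2 *, r--
l=7 r=13: 15+33=48 d=1 *, r--
l=7 r=12: 15+29=44 d=3, l++
l=8 r=12: 17+29=46 d=1, l++
l=9 r=12: 23+29=52 d=5, r--
l=9 r=11: 23+26=49 d=2, r--
l=9 r=10: 23+24=47 d=0 *, stop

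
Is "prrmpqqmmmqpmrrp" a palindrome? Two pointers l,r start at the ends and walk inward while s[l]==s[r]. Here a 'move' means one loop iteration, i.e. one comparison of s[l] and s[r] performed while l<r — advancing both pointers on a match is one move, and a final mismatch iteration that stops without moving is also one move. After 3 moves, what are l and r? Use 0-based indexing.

l=0 r=15: 'p'=='p', l++,r--
l=1 r=14: 'r'=='r', l++,r--
l=2 r=13: 'r'=='r', l++,r--

l=3, r=12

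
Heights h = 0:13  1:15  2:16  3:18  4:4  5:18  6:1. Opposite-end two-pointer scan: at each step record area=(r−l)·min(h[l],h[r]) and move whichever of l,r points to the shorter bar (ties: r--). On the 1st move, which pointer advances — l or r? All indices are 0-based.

r

[0,6] min(13,1)*6=6 best=6 * → r--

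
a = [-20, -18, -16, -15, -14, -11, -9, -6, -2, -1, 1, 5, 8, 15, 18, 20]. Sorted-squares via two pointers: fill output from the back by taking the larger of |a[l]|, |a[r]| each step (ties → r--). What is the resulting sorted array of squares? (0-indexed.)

[1, 1, 4, 25, 36, 64, 81, 121, 196, 225, 225, 256, 324, 324, 400, 400]

l=0 r=15: |-20|<=|20| out[15]=400, r--
l=0 r=14: |-20|>|18| out[14]=400, l++
l=1 r=14: |-18|<=|18| out[13]=324, r--
l=1 r=13: |-18|>|15| out[12]=324, l++
l=2 r=13: |-16|>|15| out[11]=256, l++
l=3 r=13: |-15|<=|15| out[10]=225, r--
l=3 r=12: |-15|>|8| out[9]=225, l++
l=4 r=12: |-14|>|8| out[8]=196, l++
l=5 r=12: |-11|>|8| out[7]=121, l++
l=6 r=12: |-9|>|8| out[6]=81, l++
l=7 r=12: |-6|<=|8| out[5]=64, r--
l=7 r=11: |-6|>|5| out[4]=36, l++
l=8 r=11: |-2|<=|5| out[3]=25, r--
l=8 r=10: |-2|>|1| out[2]=4, l++
l=9 r=10: |-1|<=|1| out[1]=1, r--
l=9 r=9: |-1|<=|-1| out[0]=1, r--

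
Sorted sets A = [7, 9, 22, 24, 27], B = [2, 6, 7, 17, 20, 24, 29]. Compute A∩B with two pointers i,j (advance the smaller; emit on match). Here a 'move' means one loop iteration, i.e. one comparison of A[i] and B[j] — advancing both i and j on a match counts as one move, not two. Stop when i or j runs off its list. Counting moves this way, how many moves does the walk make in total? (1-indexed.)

9 moves

[i=1,j=1] 7>2 → j++
[i=1,j=2] 7>6 → j++
[i=1,j=3] 7==7 emit → i++,j++
[i=2,j=4] 9<17 → i++
[i=3,j=4] 22>17 → j++
[i=3,j=5] 22>20 → j++
[i=3,j=6] 22<24 → i++
[i=4,j=6] 24==24 emit → i++,j++
[i=5,j=7] 27<29 → i++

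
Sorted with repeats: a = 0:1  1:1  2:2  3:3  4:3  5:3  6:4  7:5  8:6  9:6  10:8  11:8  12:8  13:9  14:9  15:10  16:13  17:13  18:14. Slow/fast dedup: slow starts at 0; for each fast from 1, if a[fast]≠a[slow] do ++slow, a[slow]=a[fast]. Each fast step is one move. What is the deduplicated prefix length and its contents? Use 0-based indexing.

slow=0 fast=1: a[fast]=1=a[slow] dup, fast++
slow=0 fast=2: a[fast]=2≠a[slow]=1 write a[1]=2, slow++,fast++
slow=1 fast=3: a[fast]=3≠a[slow]=2 write a[2]=3, slow++,fast++
slow=2 fast=4: a[fast]=3=a[slow] dup, fast++
slow=2 fast=5: a[fast]=3=a[slow] dup, fast++
slow=2 fast=6: a[fast]=4≠a[slow]=3 write a[3]=4, slow++,fast++
slow=3 fast=7: a[fast]=5≠a[slow]=4 write a[4]=5, slow++,fast++
slow=4 fast=8: a[fast]=6≠a[slow]=5 write a[5]=6, slow++,fast++
slow=5 fast=9: a[fast]=6=a[slow] dup, fast++
slow=5 fast=10: a[fast]=8≠a[slow]=6 write a[6]=8, slow++,fast++
slow=6 fast=11: a[fast]=8=a[slow] dup, fast++
slow=6 fast=12: a[fast]=8=a[slow] dup, fast++
slow=6 fast=13: a[fast]=9≠a[slow]=8 write a[7]=9, slow++,fast++
slow=7 fast=14: a[fast]=9=a[slow] dup, fast++
slow=7 fast=15: a[fast]=10≠a[slow]=9 write a[8]=10, slow++,fast++
slow=8 fast=16: a[fast]=13≠a[slow]=10 write a[9]=13, slow++,fast++
slow=9 fast=17: a[fast]=13=a[slow] dup, fast++
slow=9 fast=18: a[fast]=14≠a[slow]=13 write a[10]=14, slow++,fast++

length 11; prefix = [1, 2, 3, 4, 5, 6, 8, 9, 10, 13, 14]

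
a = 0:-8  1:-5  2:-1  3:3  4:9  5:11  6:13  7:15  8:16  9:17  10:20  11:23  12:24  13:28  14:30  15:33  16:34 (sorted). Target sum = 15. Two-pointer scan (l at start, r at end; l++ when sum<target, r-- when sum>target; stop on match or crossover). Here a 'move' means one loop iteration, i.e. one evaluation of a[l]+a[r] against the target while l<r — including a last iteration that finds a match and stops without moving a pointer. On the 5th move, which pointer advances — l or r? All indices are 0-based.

r

l=0 r=16: -8+34=26 >15, r--
l=0 r=15: -8+33=25 >15, r--
l=0 r=14: -8+30=22 >15, r--
l=0 r=13: -8+28=20 >15, r--
l=0 r=12: -8+24=16 >15, r--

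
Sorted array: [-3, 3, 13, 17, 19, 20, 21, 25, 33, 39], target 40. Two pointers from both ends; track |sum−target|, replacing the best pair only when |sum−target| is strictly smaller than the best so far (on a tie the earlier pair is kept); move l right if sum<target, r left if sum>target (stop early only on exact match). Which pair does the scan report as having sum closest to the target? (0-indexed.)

l=0 r=9: -3+39=36 d=4 *, l++
l=1 r=9: 3+39=42 d=2 *, r--
l=1 r=8: 3+33=36 d=4, l++
l=2 r=8: 13+33=46 d=6, r--
l=2 r=7: 13+25=38 d=2, l++
l=3 r=7: 17+25=42 d=2, r--
l=3 r=6: 17+21=38 d=2, l++
l=4 r=6: 19+21=40 d=0 *, stop

pair (19, 21) with sum 40 (|Δ|=0)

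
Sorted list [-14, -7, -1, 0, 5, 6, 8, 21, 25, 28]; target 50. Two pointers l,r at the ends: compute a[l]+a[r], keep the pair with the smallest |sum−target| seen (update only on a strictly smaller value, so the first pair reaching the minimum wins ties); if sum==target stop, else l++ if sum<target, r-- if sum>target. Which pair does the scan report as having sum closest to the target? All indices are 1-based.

l=1 r=10: -14+28=14 d=36 *, l++
l=2 r=10: -7+28=21 d=29 *, l++
l=3 r=10: -1+28=27 d=23 *, l++
l=4 r=10: 0+28=28 d=22 *, l++
l=5 r=10: 5+28=33 d=17 *, l++
l=6 r=10: 6+28=34 d=16 *, l++
l=7 r=10: 8+28=36 d=14 *, l++
l=8 r=10: 21+28=49 d=1 *, l++
l=9 r=10: 25+28=53 d=3, r--

pair (21, 28) with sum 49 (|Δ|=1)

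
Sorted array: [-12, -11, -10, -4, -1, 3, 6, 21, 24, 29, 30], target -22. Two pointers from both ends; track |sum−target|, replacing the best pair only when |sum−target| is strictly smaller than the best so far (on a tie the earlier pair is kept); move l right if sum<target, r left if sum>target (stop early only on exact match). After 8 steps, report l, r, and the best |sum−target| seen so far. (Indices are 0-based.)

l=0, r=2, best |Δ|=6

l=0 r=10: -12+30=18 d=40 *, r--
l=0 r=9: -12+29=17 d=39 *, r--
l=0 r=8: -12+24=12 d=34 *, r--
l=0 r=7: -12+21=9 d=31 *, r--
l=0 r=6: -12+6=-6 d=16 *, r--
l=0 r=5: -12+3=-9 d=13 *, r--
l=0 r=4: -12+-1=-13 d=9 *, r--
l=0 r=3: -12+-4=-16 d=6 *, r--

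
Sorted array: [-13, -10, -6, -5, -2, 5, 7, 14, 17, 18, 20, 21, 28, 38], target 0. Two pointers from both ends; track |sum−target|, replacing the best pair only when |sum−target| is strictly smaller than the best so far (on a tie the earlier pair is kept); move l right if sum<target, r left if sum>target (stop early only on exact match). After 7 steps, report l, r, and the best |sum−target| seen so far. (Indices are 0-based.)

l=0 r=13: -13+38=25 d=25 *, r--
l=0 r=12: -13+28=15 d=15 *, r--
l=0 r=11: -13+21=8 d=8 *, r--
l=0 r=10: -13+20=7 d=7 *, r--
l=0 r=9: -13+18=5 d=5 *, r--
l=0 r=8: -13+17=4 d=4 *, r--
l=0 r=7: -13+14=1 d=1 *, r--

l=0, r=6, best |Δ|=1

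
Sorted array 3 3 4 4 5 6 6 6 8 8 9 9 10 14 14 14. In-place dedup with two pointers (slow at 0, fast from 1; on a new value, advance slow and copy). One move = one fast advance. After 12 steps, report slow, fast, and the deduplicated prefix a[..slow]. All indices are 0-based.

(s=0,f=1) a[fast]=3=a[slow] dup → fast++
(s=0,f=2) a[fast]=4≠a[slow]=3 write a[1]=4 → slow++,fast++
(s=1,f=3) a[fast]=4=a[slow] dup → fast++
(s=1,f=4) a[fast]=5≠a[slow]=4 write a[2]=5 → slow++,fast++
(s=2,f=5) a[fast]=6≠a[slow]=5 write a[3]=6 → slow++,fast++
(s=3,f=6) a[fast]=6=a[slow] dup → fast++
(s=3,f=7) a[fast]=6=a[slow] dup → fast++
(s=3,f=8) a[fast]=8≠a[slow]=6 write a[4]=8 → slow++,fast++
(s=4,f=9) a[fast]=8=a[slow] dup → fast++
(s=4,f=10) a[fast]=9≠a[slow]=8 write a[5]=9 → slow++,fast++
(s=5,f=11) a[fast]=9=a[slow] dup → fast++
(s=5,f=12) a[fast]=10≠a[slow]=9 write a[6]=10 → slow++,fast++

slow=6, fast=13, prefix=[3, 4, 5, 6, 8, 9, 10]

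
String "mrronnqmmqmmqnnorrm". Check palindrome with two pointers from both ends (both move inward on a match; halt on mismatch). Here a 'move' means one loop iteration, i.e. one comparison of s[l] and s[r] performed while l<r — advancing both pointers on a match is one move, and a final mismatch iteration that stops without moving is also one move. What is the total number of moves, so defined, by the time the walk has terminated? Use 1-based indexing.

9 moves

[1,19] 'm'=='m' → l++,r--
[2,18] 'r'=='r' → l++,r--
[3,17] 'r'=='r' → l++,r--
[4,16] 'o'=='o' → l++,r--
[5,15] 'n'=='n' → l++,r--
[6,14] 'n'=='n' → l++,r--
[7,13] 'q'=='q' → l++,r--
[8,12] 'm'=='m' → l++,r--
[9,11] 'm'=='m' → l++,r--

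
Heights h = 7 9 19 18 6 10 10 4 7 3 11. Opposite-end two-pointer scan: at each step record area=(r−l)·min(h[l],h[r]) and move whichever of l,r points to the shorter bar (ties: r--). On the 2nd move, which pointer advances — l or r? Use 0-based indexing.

l

l=0 r=10: min(7,11)*10=70 best=70 *, l++
l=1 r=10: min(9,11)*9=81 best=81 *, l++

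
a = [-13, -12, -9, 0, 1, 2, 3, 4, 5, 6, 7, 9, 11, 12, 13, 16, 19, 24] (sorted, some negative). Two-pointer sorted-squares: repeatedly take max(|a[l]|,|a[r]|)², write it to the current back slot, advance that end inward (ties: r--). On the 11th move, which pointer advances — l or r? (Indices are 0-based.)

r

[0,17] |-13|<=|24| out[17]=576 → r--
[0,16] |-13|<=|19| out[16]=361 → r--
[0,15] |-13|<=|16| out[15]=256 → r--
[0,14] |-13|<=|13| out[14]=169 → r--
[0,13] |-13|>|12| out[13]=169 → l++
[1,13] |-12|<=|12| out[12]=144 → r--
[1,12] |-12|>|11| out[11]=144 → l++
[2,12] |-9|<=|11| out[10]=121 → r--
[2,11] |-9|<=|9| out[9]=81 → r--
[2,10] |-9|>|7| out[8]=81 → l++
[3,10] |0|<=|7| out[7]=49 → r--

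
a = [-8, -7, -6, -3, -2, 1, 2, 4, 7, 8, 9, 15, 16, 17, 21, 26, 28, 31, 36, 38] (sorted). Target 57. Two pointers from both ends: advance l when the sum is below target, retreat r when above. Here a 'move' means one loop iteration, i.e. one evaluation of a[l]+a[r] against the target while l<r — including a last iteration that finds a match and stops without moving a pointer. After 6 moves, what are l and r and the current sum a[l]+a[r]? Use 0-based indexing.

[0,19] -8+38=30 <57 → l++
[1,19] -7+38=31 <57 → l++
[2,19] -6+38=32 <57 → l++
[3,19] -3+38=35 <57 → l++
[4,19] -2+38=36 <57 → l++
[5,19] 1+38=39 <57 → l++

l=6, r=19, sum=40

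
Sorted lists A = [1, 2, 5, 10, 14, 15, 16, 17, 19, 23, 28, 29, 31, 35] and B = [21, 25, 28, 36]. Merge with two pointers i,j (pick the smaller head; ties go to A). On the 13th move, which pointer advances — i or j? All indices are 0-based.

i=0 j=0: A[i]=1<=B[j]=21 take 1, i++
i=1 j=0: A[i]=2<=B[j]=21 take 2, i++
i=2 j=0: A[i]=5<=B[j]=21 take 5, i++
i=3 j=0: A[i]=10<=B[j]=21 take 10, i++
i=4 j=0: A[i]=14<=B[j]=21 take 14, i++
i=5 j=0: A[i]=15<=B[j]=21 take 15, i++
i=6 j=0: A[i]=16<=B[j]=21 take 16, i++
i=7 j=0: A[i]=17<=B[j]=21 take 17, i++
i=8 j=0: A[i]=19<=B[j]=21 take 19, i++
i=9 j=0: A[i]=23>B[j]=21 take 21, j++
i=9 j=1: A[i]=23<=B[j]=25 take 23, i++
i=10 j=1: A[i]=28>B[j]=25 take 25, j++
i=10 j=2: A[i]=28<=B[j]=28 take 28, i++

i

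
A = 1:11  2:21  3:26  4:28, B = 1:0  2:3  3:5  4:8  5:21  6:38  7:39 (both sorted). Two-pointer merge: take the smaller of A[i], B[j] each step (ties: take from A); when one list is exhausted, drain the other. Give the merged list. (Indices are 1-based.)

i=1 j=1: A[i]=11>B[j]=0 take 0, j++
i=1 j=2: A[i]=11>B[j]=3 take 3, j++
i=1 j=3: A[i]=11>B[j]=5 take 5, j++
i=1 j=4: A[i]=11>B[j]=8 take 8, j++
i=1 j=5: A[i]=11<=B[j]=21 take 11, i++
i=2 j=5: A[i]=21<=B[j]=21 take 21, i++
i=3 j=5: A[i]=26>B[j]=21 take 21, j++
i=3 j=6: A[i]=26<=B[j]=38 take 26, i++
i=4 j=6: A[i]=28<=B[j]=38 take 28, i++
i=5 j=6: A done, take B[j]=38, j++
i=5 j=7: A done, take B[j]=39, j++

[0, 3, 5, 8, 11, 21, 21, 26, 28, 38, 39]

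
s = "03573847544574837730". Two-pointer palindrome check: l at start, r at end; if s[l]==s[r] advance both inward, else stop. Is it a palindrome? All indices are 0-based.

[0,19] '0'=='0' → l++,r--
[1,18] '3'=='3' → l++,r--
[2,17] '5'!='7' → stop

not a palindrome (mismatch at 2,17)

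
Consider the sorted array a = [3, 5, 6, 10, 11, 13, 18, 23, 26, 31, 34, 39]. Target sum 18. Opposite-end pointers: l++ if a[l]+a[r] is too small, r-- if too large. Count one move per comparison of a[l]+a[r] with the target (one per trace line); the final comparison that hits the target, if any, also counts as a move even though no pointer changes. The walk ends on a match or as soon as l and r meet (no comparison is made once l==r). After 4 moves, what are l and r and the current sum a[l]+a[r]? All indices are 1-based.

l=1 r=12: 3+39=42 >18, r--
l=1 r=11: 3+34=37 >18, r--
l=1 r=10: 3+31=34 >18, r--
l=1 r=9: 3+26=29 >18, r--

l=1, r=8, sum=26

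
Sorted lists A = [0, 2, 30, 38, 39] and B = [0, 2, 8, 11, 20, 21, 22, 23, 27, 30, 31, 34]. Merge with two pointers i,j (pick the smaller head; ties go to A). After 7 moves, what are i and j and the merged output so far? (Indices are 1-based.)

i=3, j=6, merged so far=[0, 0, 2, 2, 8, 11, 20]

i=1 j=1: A[i]=0<=B[j]=0 take 0, i++
i=2 j=1: A[i]=2>B[j]=0 take 0, j++
i=2 j=2: A[i]=2<=B[j]=2 take 2, i++
i=3 j=2: A[i]=30>B[j]=2 take 2, j++
i=3 j=3: A[i]=30>B[j]=8 take 8, j++
i=3 j=4: A[i]=30>B[j]=11 take 11, j++
i=3 j=5: A[i]=30>B[j]=20 take 20, j++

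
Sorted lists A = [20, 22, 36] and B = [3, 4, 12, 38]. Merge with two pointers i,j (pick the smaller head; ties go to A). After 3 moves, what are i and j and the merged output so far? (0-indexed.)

i=0, j=3, merged so far=[3, 4, 12]

i=0 j=0: A[i]=20>B[j]=3 take 3, j++
i=0 j=1: A[i]=20>B[j]=4 take 4, j++
i=0 j=2: A[i]=20>B[j]=12 take 12, j++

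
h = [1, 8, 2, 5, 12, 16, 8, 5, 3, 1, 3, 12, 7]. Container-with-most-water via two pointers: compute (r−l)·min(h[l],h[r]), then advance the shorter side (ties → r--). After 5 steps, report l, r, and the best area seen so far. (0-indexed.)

[0,12] min(1,7)*12=12 best=12 * → l++
[1,12] min(8,7)*11=77 best=77 * → r--
[1,11] min(8,12)*10=80 best=80 * → l++
[2,11] min(2,12)*9=18 best=80 → l++
[3,11] min(5,12)*8=40 best=80 → l++

l=4, r=11, best area=80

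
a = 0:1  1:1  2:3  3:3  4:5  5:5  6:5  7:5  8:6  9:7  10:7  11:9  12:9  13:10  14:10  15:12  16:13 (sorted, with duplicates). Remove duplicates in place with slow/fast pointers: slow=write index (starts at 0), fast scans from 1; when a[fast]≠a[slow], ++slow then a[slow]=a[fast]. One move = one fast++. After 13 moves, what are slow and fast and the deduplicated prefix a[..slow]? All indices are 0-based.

(s=0,f=1) a[fast]=1=a[slow] dup → fast++
(s=0,f=2) a[fast]=3≠a[slow]=1 write a[1]=3 → slow++,fast++
(s=1,f=3) a[fast]=3=a[slow] dup → fast++
(s=1,f=4) a[fast]=5≠a[slow]=3 write a[2]=5 → slow++,fast++
(s=2,f=5) a[fast]=5=a[slow] dup → fast++
(s=2,f=6) a[fast]=5=a[slow] dup → fast++
(s=2,f=7) a[fast]=5=a[slow] dup → fast++
(s=2,f=8) a[fast]=6≠a[slow]=5 write a[3]=6 → slow++,fast++
(s=3,f=9) a[fast]=7≠a[slow]=6 write a[4]=7 → slow++,fast++
(s=4,f=10) a[fast]=7=a[slow] dup → fast++
(s=4,f=11) a[fast]=9≠a[slow]=7 write a[5]=9 → slow++,fast++
(s=5,f=12) a[fast]=9=a[slow] dup → fast++
(s=5,f=13) a[fast]=10≠a[slow]=9 write a[6]=10 → slow++,fast++

slow=6, fast=14, prefix=[1, 3, 5, 6, 7, 9, 10]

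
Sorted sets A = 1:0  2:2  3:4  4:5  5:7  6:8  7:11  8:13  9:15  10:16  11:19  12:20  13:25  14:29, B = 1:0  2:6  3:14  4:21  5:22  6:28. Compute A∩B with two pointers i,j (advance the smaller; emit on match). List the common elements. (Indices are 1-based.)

intersection = [0]

i=1 j=1: 0==0 emit, i++,j++
i=2 j=2: 2<6, i++
i=3 j=2: 4<6, i++
i=4 j=2: 5<6, i++
i=5 j=2: 7>6, j++
i=5 j=3: 7<14, i++
i=6 j=3: 8<14, i++
i=7 j=3: 11<14, i++
i=8 j=3: 13<14, i++
i=9 j=3: 15>14, j++
i=9 j=4: 15<21, i++
i=10 j=4: 16<21, i++
i=11 j=4: 19<21, i++
i=12 j=4: 20<21, i++
i=13 j=4: 25>21, j++
i=13 j=5: 25>22, j++
i=13 j=6: 25<28, i++
i=14 j=6: 29>28, j++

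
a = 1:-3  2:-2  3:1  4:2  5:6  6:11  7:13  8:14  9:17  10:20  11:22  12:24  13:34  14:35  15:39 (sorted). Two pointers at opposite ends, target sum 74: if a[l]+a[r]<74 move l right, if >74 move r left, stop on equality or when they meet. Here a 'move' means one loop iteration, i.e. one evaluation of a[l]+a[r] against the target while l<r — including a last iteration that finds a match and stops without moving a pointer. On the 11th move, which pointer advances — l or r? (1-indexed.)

[1,15] -3+39=36 <74 → l++
[2,15] -2+39=37 <74 → l++
[3,15] 1+39=40 <74 → l++
[4,15] 2+39=41 <74 → l++
[5,15] 6+39=45 <74 → l++
[6,15] 11+39=50 <74 → l++
[7,15] 13+39=52 <74 → l++
[8,15] 14+39=53 <74 → l++
[9,15] 17+39=56 <74 → l++
[10,15] 20+39=59 <74 → l++
[11,15] 22+39=61 <74 → l++

l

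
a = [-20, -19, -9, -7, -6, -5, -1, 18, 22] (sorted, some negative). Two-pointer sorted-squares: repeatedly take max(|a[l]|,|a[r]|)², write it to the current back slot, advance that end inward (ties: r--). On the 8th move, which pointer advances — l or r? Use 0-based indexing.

l

l=0 r=8: |-20|<=|22| out[8]=484, r--
l=0 r=7: |-20|>|18| out[7]=400, l++
l=1 r=7: |-19|>|18| out[6]=361, l++
l=2 r=7: |-9|<=|18| out[5]=324, r--
l=2 r=6: |-9|>|-1| out[4]=81, l++
l=3 r=6: |-7|>|-1| out[3]=49, l++
l=4 r=6: |-6|>|-1| out[2]=36, l++
l=5 r=6: |-5|>|-1| out[1]=25, l++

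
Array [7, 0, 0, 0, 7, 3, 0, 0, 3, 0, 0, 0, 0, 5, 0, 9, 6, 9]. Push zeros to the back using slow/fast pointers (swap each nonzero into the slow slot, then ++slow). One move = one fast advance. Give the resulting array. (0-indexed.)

slow=0 fast=0: a[fast]=7≠0 swap→a[0]=7, slow++,fast++
slow=1 fast=1: a[fast]=0, fast++
slow=1 fast=2: a[fast]=0, fast++
slow=1 fast=3: a[fast]=0, fast++
slow=1 fast=4: a[fast]=7≠0 swap→a[1]=7, slow++,fast++
slow=2 fast=5: a[fast]=3≠0 swap→a[2]=3, slow++,fast++
slow=3 fast=6: a[fast]=0, fast++
slow=3 fast=7: a[fast]=0, fast++
slow=3 fast=8: a[fast]=3≠0 swap→a[3]=3, slow++,fast++
slow=4 fast=9: a[fast]=0, fast++
slow=4 fast=10: a[fast]=0, fast++
slow=4 fast=11: a[fast]=0, fast++
slow=4 fast=12: a[fast]=0, fast++
slow=4 fast=13: a[fast]=5≠0 swap→a[4]=5, slow++,fast++
slow=5 fast=14: a[fast]=0, fast++
slow=5 fast=15: a[fast]=9≠0 swap→a[5]=9, slow++,fast++
slow=6 fast=16: a[fast]=6≠0 swap→a[6]=6, slow++,fast++
slow=7 fast=17: a[fast]=9≠0 swap→a[7]=9, slow++,fast++

[7, 7, 3, 3, 5, 9, 6, 9, 0, 0, 0, 0, 0, 0, 0, 0, 0, 0]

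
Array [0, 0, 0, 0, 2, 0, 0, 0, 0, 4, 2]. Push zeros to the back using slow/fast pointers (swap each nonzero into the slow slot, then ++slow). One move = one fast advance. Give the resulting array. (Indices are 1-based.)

[2, 4, 2, 0, 0, 0, 0, 0, 0, 0, 0]

(s=1,f=1) a[fast]=0 → fast++
(s=1,f=2) a[fast]=0 → fast++
(s=1,f=3) a[fast]=0 → fast++
(s=1,f=4) a[fast]=0 → fast++
(s=1,f=5) a[fast]=2≠0 swap→a[1]=2 → slow++,fast++
(s=2,f=6) a[fast]=0 → fast++
(s=2,f=7) a[fast]=0 → fast++
(s=2,f=8) a[fast]=0 → fast++
(s=2,f=9) a[fast]=0 → fast++
(s=2,f=10) a[fast]=4≠0 swap→a[2]=4 → slow++,fast++
(s=3,f=11) a[fast]=2≠0 swap→a[3]=2 → slow++,fast++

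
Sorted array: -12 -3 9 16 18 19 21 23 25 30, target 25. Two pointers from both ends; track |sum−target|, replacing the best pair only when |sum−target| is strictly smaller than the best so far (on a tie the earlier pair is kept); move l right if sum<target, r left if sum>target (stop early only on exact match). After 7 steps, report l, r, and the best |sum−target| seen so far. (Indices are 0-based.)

[0,9] -12+30=18 d=7 * → l++
[1,9] -3+30=27 d=2 * → r--
[1,8] -3+25=22 d=3 → l++
[2,8] 9+25=34 d=9 → r--
[2,7] 9+23=32 d=7 → r--
[2,6] 9+21=30 d=5 → r--
[2,5] 9+19=28 d=3 → r--

l=2, r=4, best |Δ|=2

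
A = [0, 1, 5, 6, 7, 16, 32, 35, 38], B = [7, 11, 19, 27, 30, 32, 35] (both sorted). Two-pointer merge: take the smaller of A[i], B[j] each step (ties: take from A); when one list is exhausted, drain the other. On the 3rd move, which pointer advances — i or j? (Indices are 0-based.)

i

[i=0,j=0] A[i]=0<=B[j]=7 take 0 → i++
[i=1,j=0] A[i]=1<=B[j]=7 take 1 → i++
[i=2,j=0] A[i]=5<=B[j]=7 take 5 → i++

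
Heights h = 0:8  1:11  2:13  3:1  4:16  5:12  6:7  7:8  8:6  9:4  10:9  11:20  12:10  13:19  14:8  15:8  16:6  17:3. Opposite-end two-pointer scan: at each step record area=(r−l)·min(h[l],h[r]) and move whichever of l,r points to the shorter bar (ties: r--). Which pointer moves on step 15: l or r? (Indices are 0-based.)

[0,17] min(8,3)*17=51 best=51 * → r--
[0,16] min(8,6)*16=96 best=96 * → r--
[0,15] min(8,8)*15=120 best=120 * → r--
[0,14] min(8,8)*14=112 best=120 → r--
[0,13] min(8,19)*13=104 best=120 → l++
[1,13] min(11,19)*12=132 best=132 * → l++
[2,13] min(13,19)*11=143 best=143 * → l++
[3,13] min(1,19)*10=10 best=143 → l++
[4,13] min(16,19)*9=144 best=144 * → l++
[5,13] min(12,19)*8=96 best=144 → l++
[6,13] min(7,19)*7=49 best=144 → l++
[7,13] min(8,19)*6=48 best=144 → l++
[8,13] min(6,19)*5=30 best=144 → l++
[9,13] min(4,19)*4=16 best=144 → l++
[10,13] min(9,19)*3=27 best=144 → l++

l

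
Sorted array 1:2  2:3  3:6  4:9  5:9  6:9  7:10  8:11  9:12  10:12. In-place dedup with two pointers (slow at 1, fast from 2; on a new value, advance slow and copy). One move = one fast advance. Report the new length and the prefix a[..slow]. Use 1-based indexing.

slow=1 fast=2: a[fast]=3≠a[slow]=2 write a[2]=3, slow++,fast++
slow=2 fast=3: a[fast]=6≠a[slow]=3 write a[3]=6, slow++,fast++
slow=3 fast=4: a[fast]=9≠a[slow]=6 write a[4]=9, slow++,fast++
slow=4 fast=5: a[fast]=9=a[slow] dup, fast++
slow=4 fast=6: a[fast]=9=a[slow] dup, fast++
slow=4 fast=7: a[fast]=10≠a[slow]=9 write a[5]=10, slow++,fast++
slow=5 fast=8: a[fast]=11≠a[slow]=10 write a[6]=11, slow++,fast++
slow=6 fast=9: a[fast]=12≠a[slow]=11 write a[7]=12, slow++,fast++
slow=7 fast=10: a[fast]=12=a[slow] dup, fast++

length 7; prefix = [2, 3, 6, 9, 10, 11, 12]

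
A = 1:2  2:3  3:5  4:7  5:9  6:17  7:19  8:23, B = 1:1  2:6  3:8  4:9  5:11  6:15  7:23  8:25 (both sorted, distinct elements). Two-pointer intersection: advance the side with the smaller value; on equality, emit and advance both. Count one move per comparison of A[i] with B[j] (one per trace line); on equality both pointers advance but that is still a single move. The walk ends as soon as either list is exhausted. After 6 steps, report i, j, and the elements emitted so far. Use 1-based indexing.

i=5, j=3, emitted=[]

[i=1,j=1] 2>1 → j++
[i=1,j=2] 2<6 → i++
[i=2,j=2] 3<6 → i++
[i=3,j=2] 5<6 → i++
[i=4,j=2] 7>6 → j++
[i=4,j=3] 7<8 → i++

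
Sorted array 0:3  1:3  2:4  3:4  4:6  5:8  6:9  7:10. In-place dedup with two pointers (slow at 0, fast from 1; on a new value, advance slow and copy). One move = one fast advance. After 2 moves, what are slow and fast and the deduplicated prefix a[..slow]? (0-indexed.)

slow=1, fast=3, prefix=[3, 4]

(s=0,f=1) a[fast]=3=a[slow] dup → fast++
(s=0,f=2) a[fast]=4≠a[slow]=3 write a[1]=4 → slow++,fast++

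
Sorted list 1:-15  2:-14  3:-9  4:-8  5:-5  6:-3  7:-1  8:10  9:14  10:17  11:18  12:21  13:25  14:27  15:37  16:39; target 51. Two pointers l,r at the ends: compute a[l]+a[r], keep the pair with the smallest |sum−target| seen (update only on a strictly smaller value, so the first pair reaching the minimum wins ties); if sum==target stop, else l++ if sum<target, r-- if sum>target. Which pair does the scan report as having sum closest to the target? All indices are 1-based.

[1,16] -15+39=24 d=27 * → l++
[2,16] -14+39=25 d=26 * → l++
[3,16] -9+39=30 d=21 * → l++
[4,16] -8+39=31 d=20 * → l++
[5,16] -5+39=34 d=17 * → l++
[6,16] -3+39=36 d=15 * → l++
[7,16] -1+39=38 d=13 * → l++
[8,16] 10+39=49 d=2 * → l++
[9,16] 14+39=53 d=2 → r--
[9,15] 14+37=51 d=0 * → stop

pair (14, 37) with sum 51 (|Δ|=0)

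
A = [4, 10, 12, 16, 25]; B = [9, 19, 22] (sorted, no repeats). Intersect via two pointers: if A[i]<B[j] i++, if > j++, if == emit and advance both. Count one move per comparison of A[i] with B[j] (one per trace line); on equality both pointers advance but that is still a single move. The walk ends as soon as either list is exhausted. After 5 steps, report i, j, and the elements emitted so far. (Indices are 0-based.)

i=4, j=1, emitted=[]

[i=0,j=0] 4<9 → i++
[i=1,j=0] 10>9 → j++
[i=1,j=1] 10<19 → i++
[i=2,j=1] 12<19 → i++
[i=3,j=1] 16<19 → i++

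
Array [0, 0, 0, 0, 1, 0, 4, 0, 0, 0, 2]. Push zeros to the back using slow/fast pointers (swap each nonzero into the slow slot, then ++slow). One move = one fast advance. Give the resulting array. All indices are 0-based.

(s=0,f=0) a[fast]=0 → fast++
(s=0,f=1) a[fast]=0 → fast++
(s=0,f=2) a[fast]=0 → fast++
(s=0,f=3) a[fast]=0 → fast++
(s=0,f=4) a[fast]=1≠0 swap→a[0]=1 → slow++,fast++
(s=1,f=5) a[fast]=0 → fast++
(s=1,f=6) a[fast]=4≠0 swap→a[1]=4 → slow++,fast++
(s=2,f=7) a[fast]=0 → fast++
(s=2,f=8) a[fast]=0 → fast++
(s=2,f=9) a[fast]=0 → fast++
(s=2,f=10) a[fast]=2≠0 swap→a[2]=2 → slow++,fast++

[1, 4, 2, 0, 0, 0, 0, 0, 0, 0, 0]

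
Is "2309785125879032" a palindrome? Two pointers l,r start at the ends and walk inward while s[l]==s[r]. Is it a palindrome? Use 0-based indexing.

l=0 r=15: '2'=='2', l++,r--
l=1 r=14: '3'=='3', l++,r--
l=2 r=13: '0'=='0', l++,r--
l=3 r=12: '9'=='9', l++,r--
l=4 r=11: '7'=='7', l++,r--
l=5 r=10: '8'=='8', l++,r--
l=6 r=9: '5'=='5', l++,r--
l=7 r=8: '1'!='2', stop

not a palindrome (mismatch at 7,8)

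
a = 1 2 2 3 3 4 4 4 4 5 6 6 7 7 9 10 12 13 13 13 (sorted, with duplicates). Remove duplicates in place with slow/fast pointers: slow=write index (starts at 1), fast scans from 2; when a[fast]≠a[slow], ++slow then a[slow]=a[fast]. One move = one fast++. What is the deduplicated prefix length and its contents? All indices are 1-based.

length 11; prefix = [1, 2, 3, 4, 5, 6, 7, 9, 10, 12, 13]

slow=1 fast=2: a[fast]=2≠a[slow]=1 write a[2]=2, slow++,fast++
slow=2 fast=3: a[fast]=2=a[slow] dup, fast++
slow=2 fast=4: a[fast]=3≠a[slow]=2 write a[3]=3, slow++,fast++
slow=3 fast=5: a[fast]=3=a[slow] dup, fast++
slow=3 fast=6: a[fast]=4≠a[slow]=3 write a[4]=4, slow++,fast++
slow=4 fast=7: a[fast]=4=a[slow] dup, fast++
slow=4 fast=8: a[fast]=4=a[slow] dup, fast++
slow=4 fast=9: a[fast]=4=a[slow] dup, fast++
slow=4 fast=10: a[fast]=5≠a[slow]=4 write a[5]=5, slow++,fast++
slow=5 fast=11: a[fast]=6≠a[slow]=5 write a[6]=6, slow++,fast++
slow=6 fast=12: a[fast]=6=a[slow] dup, fast++
slow=6 fast=13: a[fast]=7≠a[slow]=6 write a[7]=7, slow++,fast++
slow=7 fast=14: a[fast]=7=a[slow] dup, fast++
slow=7 fast=15: a[fast]=9≠a[slow]=7 write a[8]=9, slow++,fast++
slow=8 fast=16: a[fast]=10≠a[slow]=9 write a[9]=10, slow++,fast++
slow=9 fast=17: a[fast]=12≠a[slow]=10 write a[10]=12, slow++,fast++
slow=10 fast=18: a[fast]=13≠a[slow]=12 write a[11]=13, slow++,fast++
slow=11 fast=19: a[fast]=13=a[slow] dup, fast++
slow=11 fast=20: a[fast]=13=a[slow] dup, fast++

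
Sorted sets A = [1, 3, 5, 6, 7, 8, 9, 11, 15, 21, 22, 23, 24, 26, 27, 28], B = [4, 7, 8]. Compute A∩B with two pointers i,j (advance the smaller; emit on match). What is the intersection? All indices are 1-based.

intersection = [7, 8]

[i=1,j=1] 1<4 → i++
[i=2,j=1] 3<4 → i++
[i=3,j=1] 5>4 → j++
[i=3,j=2] 5<7 → i++
[i=4,j=2] 6<7 → i++
[i=5,j=2] 7==7 emit → i++,j++
[i=6,j=3] 8==8 emit → i++,j++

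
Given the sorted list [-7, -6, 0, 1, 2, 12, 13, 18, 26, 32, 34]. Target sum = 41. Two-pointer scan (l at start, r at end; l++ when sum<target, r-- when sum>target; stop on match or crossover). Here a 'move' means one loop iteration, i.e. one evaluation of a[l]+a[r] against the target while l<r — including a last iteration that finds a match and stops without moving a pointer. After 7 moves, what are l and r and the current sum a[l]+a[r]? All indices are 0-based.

l=5, r=8, sum=38

[0,10] -7+34=27 <41 → l++
[1,10] -6+34=28 <41 → l++
[2,10] 0+34=34 <41 → l++
[3,10] 1+34=35 <41 → l++
[4,10] 2+34=36 <41 → l++
[5,10] 12+34=46 >41 → r--
[5,9] 12+32=44 >41 → r--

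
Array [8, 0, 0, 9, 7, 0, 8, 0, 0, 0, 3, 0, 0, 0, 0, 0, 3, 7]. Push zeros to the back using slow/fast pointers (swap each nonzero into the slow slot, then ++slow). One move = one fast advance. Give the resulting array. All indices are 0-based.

[8, 9, 7, 8, 3, 3, 7, 0, 0, 0, 0, 0, 0, 0, 0, 0, 0, 0]

(s=0,f=0) a[fast]=8≠0 swap→a[0]=8 → slow++,fast++
(s=1,f=1) a[fast]=0 → fast++
(s=1,f=2) a[fast]=0 → fast++
(s=1,f=3) a[fast]=9≠0 swap→a[1]=9 → slow++,fast++
(s=2,f=4) a[fast]=7≠0 swap→a[2]=7 → slow++,fast++
(s=3,f=5) a[fast]=0 → fast++
(s=3,f=6) a[fast]=8≠0 swap→a[3]=8 → slow++,fast++
(s=4,f=7) a[fast]=0 → fast++
(s=4,f=8) a[fast]=0 → fast++
(s=4,f=9) a[fast]=0 → fast++
(s=4,f=10) a[fast]=3≠0 swap→a[4]=3 → slow++,fast++
(s=5,f=11) a[fast]=0 → fast++
(s=5,f=12) a[fast]=0 → fast++
(s=5,f=13) a[fast]=0 → fast++
(s=5,f=14) a[fast]=0 → fast++
(s=5,f=15) a[fast]=0 → fast++
(s=5,f=16) a[fast]=3≠0 swap→a[5]=3 → slow++,fast++
(s=6,f=17) a[fast]=7≠0 swap→a[6]=7 → slow++,fast++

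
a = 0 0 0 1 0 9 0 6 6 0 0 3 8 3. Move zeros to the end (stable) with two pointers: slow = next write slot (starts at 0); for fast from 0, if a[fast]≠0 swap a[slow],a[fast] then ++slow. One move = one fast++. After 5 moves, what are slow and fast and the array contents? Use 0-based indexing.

(s=0,f=0) a[fast]=0 → fast++
(s=0,f=1) a[fast]=0 → fast++
(s=0,f=2) a[fast]=0 → fast++
(s=0,f=3) a[fast]=1≠0 swap→a[0]=1 → slow++,fast++
(s=1,f=4) a[fast]=0 → fast++

slow=1, fast=5, a=[1, 0, 0, 0, 0, 9, 0, 6, 6, 0, 0, 3, 8, 3]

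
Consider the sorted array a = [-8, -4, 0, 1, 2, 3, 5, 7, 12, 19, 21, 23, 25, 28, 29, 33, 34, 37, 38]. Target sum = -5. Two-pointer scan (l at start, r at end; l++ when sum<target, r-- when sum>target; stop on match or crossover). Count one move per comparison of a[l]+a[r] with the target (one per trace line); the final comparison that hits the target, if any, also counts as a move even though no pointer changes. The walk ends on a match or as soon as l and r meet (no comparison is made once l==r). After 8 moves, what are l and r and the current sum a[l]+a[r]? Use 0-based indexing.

[0,18] -8+38=30 >-5 → r--
[0,17] -8+37=29 >-5 → r--
[0,16] -8+34=26 >-5 → r--
[0,15] -8+33=25 >-5 → r--
[0,14] -8+29=21 >-5 → r--
[0,13] -8+28=20 >-5 → r--
[0,12] -8+25=17 >-5 → r--
[0,11] -8+23=15 >-5 → r--

l=0, r=10, sum=13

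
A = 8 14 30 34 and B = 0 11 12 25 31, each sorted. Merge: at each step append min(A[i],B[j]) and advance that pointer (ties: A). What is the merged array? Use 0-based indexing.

[0, 8, 11, 12, 14, 25, 30, 31, 34]

[i=0,j=0] A[i]=8>B[j]=0 take 0 → j++
[i=0,j=1] A[i]=8<=B[j]=11 take 8 → i++
[i=1,j=1] A[i]=14>B[j]=11 take 11 → j++
[i=1,j=2] A[i]=14>B[j]=12 take 12 → j++
[i=1,j=3] A[i]=14<=B[j]=25 take 14 → i++
[i=2,j=3] A[i]=30>B[j]=25 take 25 → j++
[i=2,j=4] A[i]=30<=B[j]=31 take 30 → i++
[i=3,j=4] A[i]=34>B[j]=31 take 31 → j++
[i=3,j=5] B done, take A[i]=34 → i++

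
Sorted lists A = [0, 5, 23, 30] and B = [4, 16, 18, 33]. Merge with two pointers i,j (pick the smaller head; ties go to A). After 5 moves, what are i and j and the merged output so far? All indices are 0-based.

i=2, j=3, merged so far=[0, 4, 5, 16, 18]

i=0 j=0: A[i]=0<=B[j]=4 take 0, i++
i=1 j=0: A[i]=5>B[j]=4 take 4, j++
i=1 j=1: A[i]=5<=B[j]=16 take 5, i++
i=2 j=1: A[i]=23>B[j]=16 take 16, j++
i=2 j=2: A[i]=23>B[j]=18 take 18, j++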